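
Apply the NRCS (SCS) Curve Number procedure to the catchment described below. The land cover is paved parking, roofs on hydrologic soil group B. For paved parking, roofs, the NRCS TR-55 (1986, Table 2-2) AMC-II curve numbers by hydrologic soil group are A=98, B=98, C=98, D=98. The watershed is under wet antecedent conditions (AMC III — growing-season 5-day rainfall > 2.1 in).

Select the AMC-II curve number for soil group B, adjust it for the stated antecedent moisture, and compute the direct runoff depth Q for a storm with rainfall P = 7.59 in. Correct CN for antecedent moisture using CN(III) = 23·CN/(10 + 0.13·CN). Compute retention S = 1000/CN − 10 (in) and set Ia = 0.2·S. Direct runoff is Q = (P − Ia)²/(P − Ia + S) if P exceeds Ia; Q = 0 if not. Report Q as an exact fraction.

NRCS table: paved parking, roofs, soil group B → CN(II) = 98
CN(III) from CN(II)=98: (23·98)/(10 + 0.13·98) = 112700/1137 ≈ 99.120
Retention S: 1000/CN − 10 with CN=99.120 → S = 100/1127 ≈ 0.089 in
Ia = 0.2S: 0.2·0.089 = 0.018 in (exactly 20/1127)
P − Ia = 7.590 − 0.018 = 853393/112700 ≈ 7.572 in (> 0, runoff occurs)
Q: (853393/112700)² ÷ (863393/112700) = 728279612449/97304391100 in (≈ 7.485 in)

Q = 728279612449/97304391100 in ≈ 7.485 in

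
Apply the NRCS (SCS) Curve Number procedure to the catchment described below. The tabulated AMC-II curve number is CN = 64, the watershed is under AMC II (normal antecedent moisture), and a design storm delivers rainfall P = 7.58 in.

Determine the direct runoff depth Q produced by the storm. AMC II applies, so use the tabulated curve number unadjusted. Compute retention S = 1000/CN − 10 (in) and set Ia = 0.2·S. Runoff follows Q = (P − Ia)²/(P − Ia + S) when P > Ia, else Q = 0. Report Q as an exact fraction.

CN(II) = 64; AMC II needs no correction.
S = 1000/64 − 10 = 45/8 in ≈ 5.625 in
Ia = 0.2·(45/8) = 9/8 in ≈ 1.125 in
Excess rainfall: 7.580 − 1.125 = 6.455 in; P > Ia so Q > 0
Q = (1291/200)²/((1291/200) + 45/8) = (1666681/40000)/(302/25) = 1666681/483200 in ≈ 3.449 in

Q = 1666681/483200 in ≈ 3.449 in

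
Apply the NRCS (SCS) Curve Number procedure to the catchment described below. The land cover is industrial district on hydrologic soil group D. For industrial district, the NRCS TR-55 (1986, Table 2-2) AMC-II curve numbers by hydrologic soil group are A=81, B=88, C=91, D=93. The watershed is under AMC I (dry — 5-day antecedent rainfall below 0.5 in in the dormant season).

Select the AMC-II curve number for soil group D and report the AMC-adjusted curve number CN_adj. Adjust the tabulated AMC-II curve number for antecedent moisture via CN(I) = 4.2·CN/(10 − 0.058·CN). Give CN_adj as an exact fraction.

NRCS table: industrial district, soil group D → CN(II) = 93
Dry (AMC I): CN(I) = 4.2·93/(10 − 0.058·93) = (1953/5)/(2303/500) = 27900/329 ≈ 84.802

CN_adj = 27900/329 ≈ 84.802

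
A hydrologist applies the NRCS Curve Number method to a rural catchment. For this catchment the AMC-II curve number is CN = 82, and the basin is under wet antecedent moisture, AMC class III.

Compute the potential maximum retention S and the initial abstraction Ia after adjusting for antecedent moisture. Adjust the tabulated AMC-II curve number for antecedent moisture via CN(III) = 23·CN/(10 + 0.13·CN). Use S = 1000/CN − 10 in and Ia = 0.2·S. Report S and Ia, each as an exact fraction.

Adjust CN=82 to AMC III: 23·82/(10 + 0.13·82) → 1886 ÷ (1033/50) = 94300/1033 ≈ 91.288
Max retention: S = 1000/(94300/1033) − 10 = 900/943 in (≈ 0.954 in)
Ia = 0.2S: 0.2·0.954 = 0.191 in (exactly 180/943)

S = 900/943 in ≈ 0.954 in; Ia = 180/943 in ≈ 0.191 in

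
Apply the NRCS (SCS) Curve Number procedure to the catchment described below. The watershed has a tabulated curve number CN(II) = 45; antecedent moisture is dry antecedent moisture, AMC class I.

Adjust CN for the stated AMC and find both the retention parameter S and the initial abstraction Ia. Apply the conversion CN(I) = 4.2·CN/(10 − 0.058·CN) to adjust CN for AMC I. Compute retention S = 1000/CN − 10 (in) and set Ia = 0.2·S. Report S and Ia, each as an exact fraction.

S = 5500/189 in ≈ 29.101 in; Ia = 1100/189 in ≈ 5.820 in

CN(I) from CN(II)=45: (4.2·45)/(10 − 0.058·45) = 18900/739 ≈ 25.575
S = 1000/(18900/739) − 10 = 5500/189 in ≈ 29.101 in
Ia = 0.2S: 0.2·29.101 = 5.820 in (exactly 1100/189)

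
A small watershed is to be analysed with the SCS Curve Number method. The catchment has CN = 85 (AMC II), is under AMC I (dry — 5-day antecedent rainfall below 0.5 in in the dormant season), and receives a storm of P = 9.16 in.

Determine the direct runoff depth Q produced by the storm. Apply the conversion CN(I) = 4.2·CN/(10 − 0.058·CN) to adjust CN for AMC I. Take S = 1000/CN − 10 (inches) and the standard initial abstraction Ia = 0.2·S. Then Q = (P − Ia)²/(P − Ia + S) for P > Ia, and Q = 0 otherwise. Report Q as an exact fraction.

Q = 612612001/110821725 in ≈ 5.528 in

Adjust CN=85 to AMC I: 4.2·85/(10 − 0.058·85) → 357 ÷ (507/100) = 11900/169 ≈ 70.414
Retention S: 1000/CN − 10 with CN=70.414 → S = 500/119 ≈ 4.202 in
Initial abstraction Ia = S/5 = (500/119)/5 = 100/119 ≈ 0.840 in
P − Ia = 9.160 − 0.840 = 24751/2975 ≈ 8.320 in (> 0, runoff occurs)
Q = (24751/2975)²/((24751/2975) + 500/119) = (612612001/8850625)/(37251/2975) = 612612001/110821725 in ≈ 5.528 in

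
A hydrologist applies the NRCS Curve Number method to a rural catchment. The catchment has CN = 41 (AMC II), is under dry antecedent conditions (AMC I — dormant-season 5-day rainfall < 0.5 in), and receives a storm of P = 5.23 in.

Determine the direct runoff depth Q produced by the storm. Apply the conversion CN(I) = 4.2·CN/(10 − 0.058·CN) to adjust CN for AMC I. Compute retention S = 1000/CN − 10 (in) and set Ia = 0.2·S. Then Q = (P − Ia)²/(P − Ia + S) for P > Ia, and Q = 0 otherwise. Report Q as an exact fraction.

Dry (AMC I): CN(I) = 4.2·41/(10 − 0.058·41) = (861/5)/(3811/500) = 86100/3811 ≈ 22.592
Max retention: S = 1000/(86100/3811) − 10 = 29500/861 in (≈ 34.262 in)
Ia = 0.2·(29500/861) = 5900/861 in ≈ 6.852 in
P = 5.230 ≤ Ia = 6.852 in: entire storm abstracted, Q = 0.

Q = 0 in ≈ 0.000 in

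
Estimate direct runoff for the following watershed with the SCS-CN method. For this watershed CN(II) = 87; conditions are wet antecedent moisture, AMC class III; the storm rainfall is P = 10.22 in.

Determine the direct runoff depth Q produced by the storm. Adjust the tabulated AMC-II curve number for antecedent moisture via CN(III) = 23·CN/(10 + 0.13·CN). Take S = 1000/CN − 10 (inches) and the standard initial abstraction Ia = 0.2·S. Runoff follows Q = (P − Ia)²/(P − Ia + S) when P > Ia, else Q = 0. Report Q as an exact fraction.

Q = 1019112459121/107504825550 in ≈ 9.480 in

CN(III) from CN(II)=87: (23·87)/(10 + 0.13·87) = 200100/2131 ≈ 93.900
Retention S: 1000/CN − 10 with CN=93.900 → S = 1300/2001 ≈ 0.650 in
Ia = 0.2S: 0.2·0.650 = 0.130 in (exactly 260/2001)
Excess rainfall: 10.220 − 0.130 = 10.090 in; P > Ia so Q > 0
Q: (1009511/100050)² ÷ (1074511/100050) = 1019112459121/107504825550 in (≈ 9.480 in)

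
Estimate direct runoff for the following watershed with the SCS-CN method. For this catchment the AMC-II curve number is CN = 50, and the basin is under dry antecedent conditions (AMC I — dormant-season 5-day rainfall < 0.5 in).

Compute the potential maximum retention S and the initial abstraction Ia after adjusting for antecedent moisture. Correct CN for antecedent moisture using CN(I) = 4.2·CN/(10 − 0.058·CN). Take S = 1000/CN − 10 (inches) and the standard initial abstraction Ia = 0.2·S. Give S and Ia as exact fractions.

S = 500/21 in ≈ 23.810 in; Ia = 100/21 in ≈ 4.762 in

CN(I) from CN(II)=50: (4.2·50)/(10 − 0.058·50) = 2100/71 ≈ 29.577
Max retention: S = 1000/(2100/71) − 10 = 500/21 in (≈ 23.810 in)
Ia = 0.2S: 0.2·23.810 = 4.762 in (exactly 100/21)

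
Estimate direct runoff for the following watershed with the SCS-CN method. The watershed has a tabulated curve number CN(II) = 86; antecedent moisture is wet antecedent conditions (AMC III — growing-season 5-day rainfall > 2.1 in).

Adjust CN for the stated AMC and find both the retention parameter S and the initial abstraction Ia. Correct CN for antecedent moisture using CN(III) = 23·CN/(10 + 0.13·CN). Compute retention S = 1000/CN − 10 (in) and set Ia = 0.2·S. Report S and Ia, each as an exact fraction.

Wet (AMC III): CN(III) = 23·86/(10 + 0.13·86) = 1978/(1059/50) = 98900/1059 ≈ 93.390
S = 1000/(98900/1059) − 10 = 700/989 in ≈ 0.708 in
Ia = 0.2·(700/989) = 140/989 in ≈ 0.142 in

S = 700/989 in ≈ 0.708 in; Ia = 140/989 in ≈ 0.142 in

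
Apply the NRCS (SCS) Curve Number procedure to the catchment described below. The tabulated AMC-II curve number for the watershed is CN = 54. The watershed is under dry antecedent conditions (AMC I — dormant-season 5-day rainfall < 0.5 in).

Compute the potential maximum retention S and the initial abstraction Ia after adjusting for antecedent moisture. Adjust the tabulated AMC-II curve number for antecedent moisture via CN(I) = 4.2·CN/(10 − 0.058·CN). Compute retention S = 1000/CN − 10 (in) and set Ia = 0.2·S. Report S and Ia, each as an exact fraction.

S = 11500/567 in ≈ 20.282 in; Ia = 2300/567 in ≈ 4.056 in

Adjust CN=54 to AMC I: 4.2·54/(10 − 0.058·54) → (1134/5) ÷ (1717/250) = 56700/1717 ≈ 33.023
Max retention: S = 1000/(56700/1717) − 10 = 11500/567 in (≈ 20.282 in)
Initial abstraction Ia = S/5 = (11500/567)/5 = 2300/567 ≈ 4.056 in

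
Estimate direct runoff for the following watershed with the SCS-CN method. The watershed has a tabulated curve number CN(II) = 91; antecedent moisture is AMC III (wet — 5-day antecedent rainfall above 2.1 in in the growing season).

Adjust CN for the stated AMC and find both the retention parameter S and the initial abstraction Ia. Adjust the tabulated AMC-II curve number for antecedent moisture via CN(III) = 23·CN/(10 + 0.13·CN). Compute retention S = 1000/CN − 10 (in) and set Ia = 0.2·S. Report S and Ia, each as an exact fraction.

S = 900/2093 in ≈ 0.430 in; Ia = 180/2093 in ≈ 0.086 in

CN(III) from CN(II)=91: (23·91)/(10 + 0.13·91) = 209300/2183 ≈ 95.877
S = 1000/(209300/2183) − 10 = 900/2093 in ≈ 0.430 in
Ia = 0.2S: 0.2·0.430 = 0.086 in (exactly 180/2093)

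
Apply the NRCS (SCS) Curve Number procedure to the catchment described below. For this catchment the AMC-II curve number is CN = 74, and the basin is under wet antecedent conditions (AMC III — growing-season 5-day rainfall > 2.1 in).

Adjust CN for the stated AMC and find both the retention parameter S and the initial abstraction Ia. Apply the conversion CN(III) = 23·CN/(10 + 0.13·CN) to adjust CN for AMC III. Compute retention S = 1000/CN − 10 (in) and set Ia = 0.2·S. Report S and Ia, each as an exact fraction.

Wet (AMC III): CN(III) = 23·74/(10 + 0.13·74) = 1702/(981/50) = 85100/981 ≈ 86.748
Max retention: S = 1000/(85100/981) − 10 = 1300/851 in (≈ 1.528 in)
Ia = 0.2·(1300/851) = 260/851 in ≈ 0.306 in

S = 1300/851 in ≈ 1.528 in; Ia = 260/851 in ≈ 0.306 in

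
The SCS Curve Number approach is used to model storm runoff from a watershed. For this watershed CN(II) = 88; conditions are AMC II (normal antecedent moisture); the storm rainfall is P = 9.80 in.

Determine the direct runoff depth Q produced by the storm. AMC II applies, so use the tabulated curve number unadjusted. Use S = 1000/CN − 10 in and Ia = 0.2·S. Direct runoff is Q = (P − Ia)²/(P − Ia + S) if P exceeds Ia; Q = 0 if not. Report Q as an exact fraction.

Q = 274576/32945 in ≈ 8.334 in

CN(II) = 88; AMC II needs no correction.
Max retention: S = 1000/88 − 10 = 15/11 in (≈ 1.364 in)
Ia = 0.2S: 0.2·1.364 = 0.273 in (exactly 3/11)
Since P=9.800 > Ia=0.273: effective rainfall P−Ia = 524/55 in
Runoff Q = (P−Ia)²/(P−Ia+S) = (9.527)²/(9.527+1.364) = 274576/32945 ≈ 8.334 in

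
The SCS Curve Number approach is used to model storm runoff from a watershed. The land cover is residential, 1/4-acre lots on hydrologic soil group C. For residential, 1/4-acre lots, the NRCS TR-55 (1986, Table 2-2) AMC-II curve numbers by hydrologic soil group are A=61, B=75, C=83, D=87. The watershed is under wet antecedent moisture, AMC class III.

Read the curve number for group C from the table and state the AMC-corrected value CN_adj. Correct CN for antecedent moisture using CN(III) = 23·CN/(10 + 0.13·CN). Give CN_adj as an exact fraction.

CN_adj = 190900/2079 ≈ 91.823

NRCS table: residential, 1/4-acre lots, soil group C → CN(II) = 83
Adjust CN=83 to AMC III: 23·83/(10 + 0.13·83) → 1909 ÷ (2079/100) = 190900/2079 ≈ 91.823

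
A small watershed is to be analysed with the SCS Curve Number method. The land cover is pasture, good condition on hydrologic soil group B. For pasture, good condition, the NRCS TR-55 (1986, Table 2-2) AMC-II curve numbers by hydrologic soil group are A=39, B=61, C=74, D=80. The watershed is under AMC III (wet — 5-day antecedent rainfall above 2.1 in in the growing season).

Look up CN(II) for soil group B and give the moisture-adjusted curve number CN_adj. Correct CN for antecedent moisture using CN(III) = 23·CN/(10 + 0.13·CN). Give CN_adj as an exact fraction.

NRCS table: pasture, good condition, soil group B → CN(II) = 61
Wet (AMC III): CN(III) = 23·61/(10 + 0.13·61) = 1403/(1793/100) = 140300/1793 ≈ 78.249

CN_adj = 140300/1793 ≈ 78.249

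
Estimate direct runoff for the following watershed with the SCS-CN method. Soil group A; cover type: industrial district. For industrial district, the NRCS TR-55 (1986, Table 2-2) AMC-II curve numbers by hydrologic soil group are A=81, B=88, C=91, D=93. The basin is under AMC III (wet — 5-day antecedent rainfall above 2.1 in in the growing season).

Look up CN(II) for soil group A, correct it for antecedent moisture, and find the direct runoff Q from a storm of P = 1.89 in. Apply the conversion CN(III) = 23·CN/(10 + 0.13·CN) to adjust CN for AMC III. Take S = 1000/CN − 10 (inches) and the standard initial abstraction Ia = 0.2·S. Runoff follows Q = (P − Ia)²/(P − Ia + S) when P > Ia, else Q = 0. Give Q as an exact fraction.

NRCS table: industrial district, soil group A → CN(II) = 81
CN(III) from CN(II)=81: (23·81)/(10 + 0.13·81) = 186300/2053 ≈ 90.745
S = 1000/(186300/2053) − 10 = 1900/1863 in ≈ 1.020 in
Ia = 0.2S: 0.2·1.020 = 0.204 in (exactly 380/1863)
Since P=1.890 > Ia=0.204: effective rainfall P−Ia = 314107/186300 in
Q: (314107/186300)² ÷ (504107/186300) = 98663207449/93915134100 in (≈ 1.051 in)

Q = 98663207449/93915134100 in ≈ 1.051 in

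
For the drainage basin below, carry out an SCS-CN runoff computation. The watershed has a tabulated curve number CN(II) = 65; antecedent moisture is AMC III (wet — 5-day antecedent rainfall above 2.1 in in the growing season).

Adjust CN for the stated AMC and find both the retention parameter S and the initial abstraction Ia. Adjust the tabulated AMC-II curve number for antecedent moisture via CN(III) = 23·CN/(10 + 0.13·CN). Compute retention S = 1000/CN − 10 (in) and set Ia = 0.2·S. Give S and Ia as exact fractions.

S = 700/299 in ≈ 2.341 in; Ia = 140/299 in ≈ 0.468 in

Wet (AMC III): CN(III) = 23·65/(10 + 0.13·65) = 1495/(369/20) = 29900/369 ≈ 81.030
S = 1000/(29900/369) − 10 = 700/299 in ≈ 2.341 in
Ia = 0.2·(700/299) = 140/299 in ≈ 0.468 in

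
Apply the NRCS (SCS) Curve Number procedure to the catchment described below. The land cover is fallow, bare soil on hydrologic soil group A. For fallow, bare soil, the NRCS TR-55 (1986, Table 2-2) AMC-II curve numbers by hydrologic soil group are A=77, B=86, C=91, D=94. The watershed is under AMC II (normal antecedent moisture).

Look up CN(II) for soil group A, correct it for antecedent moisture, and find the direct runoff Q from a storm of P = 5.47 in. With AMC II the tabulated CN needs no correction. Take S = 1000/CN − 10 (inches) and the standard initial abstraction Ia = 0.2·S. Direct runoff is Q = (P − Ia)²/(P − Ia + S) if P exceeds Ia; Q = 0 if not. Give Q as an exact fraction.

Q = 1407675361/465996300 in ≈ 3.021 in

NRCS table: fallow, bare soil, soil group A → CN(II) = 77
CN(II) = 77; AMC II needs no correction.
Retention S: 1000/CN − 10 with CN=77.000 → S = 230/77 ≈ 2.987 in
Initial abstraction Ia = S/5 = (230/77)/5 = 46/77 ≈ 0.597 in
Since P=5.470 > Ia=0.597: effective rainfall P−Ia = 37519/7700 in
Q = (37519/7700)²/((37519/7700) + 230/77) = (1407675361/59290000)/(60519/7700) = 1407675361/465996300 in ≈ 3.021 in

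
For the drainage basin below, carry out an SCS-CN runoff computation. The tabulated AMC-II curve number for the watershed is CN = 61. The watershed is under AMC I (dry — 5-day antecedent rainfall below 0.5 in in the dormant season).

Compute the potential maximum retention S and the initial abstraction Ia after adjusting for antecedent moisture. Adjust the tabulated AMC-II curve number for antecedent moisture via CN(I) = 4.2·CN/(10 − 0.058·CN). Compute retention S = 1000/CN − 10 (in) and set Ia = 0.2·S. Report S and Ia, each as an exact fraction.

CN(I) from CN(II)=61: (4.2·61)/(10 − 0.058·61) = 42700/1077 ≈ 39.647
Retention S: 1000/CN − 10 with CN=39.647 → S = 6500/427 ≈ 15.222 in
Initial abstraction Ia = S/5 = (6500/427)/5 = 1300/427 ≈ 3.044 in

S = 6500/427 in ≈ 15.222 in; Ia = 1300/427 in ≈ 3.044 in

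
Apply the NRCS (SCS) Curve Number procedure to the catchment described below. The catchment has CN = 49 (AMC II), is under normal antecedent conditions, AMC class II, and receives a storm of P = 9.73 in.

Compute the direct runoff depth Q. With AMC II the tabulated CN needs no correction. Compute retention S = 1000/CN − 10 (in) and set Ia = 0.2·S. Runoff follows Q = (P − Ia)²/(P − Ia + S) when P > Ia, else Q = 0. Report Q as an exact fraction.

CN(II) = 49; AMC II needs no correction.
S = 1000/49 − 10 = 510/49 in ≈ 10.408 in
Ia = 0.2·(510/49) = 102/49 in ≈ 2.082 in
Since P=9.730 > Ia=2.082: effective rainfall P−Ia = 37477/4900 in
Q: (37477/4900)² ÷ (88477/4900) = 1404525529/433537300 in (≈ 3.240 in)

Q = 1404525529/433537300 in ≈ 3.240 in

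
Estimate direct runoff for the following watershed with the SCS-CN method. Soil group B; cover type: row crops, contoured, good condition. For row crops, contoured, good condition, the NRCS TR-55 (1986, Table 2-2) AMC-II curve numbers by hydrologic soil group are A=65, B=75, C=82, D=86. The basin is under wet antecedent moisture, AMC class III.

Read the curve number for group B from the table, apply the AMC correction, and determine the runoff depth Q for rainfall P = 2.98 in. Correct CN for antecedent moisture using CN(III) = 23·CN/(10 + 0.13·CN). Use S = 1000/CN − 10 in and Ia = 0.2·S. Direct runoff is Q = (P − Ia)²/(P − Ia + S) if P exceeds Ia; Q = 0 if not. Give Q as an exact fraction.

Q = 86136961/49269450 in ≈ 1.748 in

NRCS table: row crops, contoured, good condition, soil group B → CN(II) = 75
Wet (AMC III): CN(III) = 23·75/(10 + 0.13·75) = 1725/(79/4) = 6900/79 ≈ 87.342
Max retention: S = 1000/(6900/79) − 10 = 100/69 in (≈ 1.449 in)
Ia = 0.2S: 0.2·1.449 = 0.290 in (exactly 20/69)
P − Ia = 2.980 − 0.290 = 9281/3450 ≈ 2.690 in (> 0, runoff occurs)
Runoff Q = (P−Ia)²/(P−Ia+S) = (2.690)²/(2.690+1.449) = 86136961/49269450 ≈ 1.748 in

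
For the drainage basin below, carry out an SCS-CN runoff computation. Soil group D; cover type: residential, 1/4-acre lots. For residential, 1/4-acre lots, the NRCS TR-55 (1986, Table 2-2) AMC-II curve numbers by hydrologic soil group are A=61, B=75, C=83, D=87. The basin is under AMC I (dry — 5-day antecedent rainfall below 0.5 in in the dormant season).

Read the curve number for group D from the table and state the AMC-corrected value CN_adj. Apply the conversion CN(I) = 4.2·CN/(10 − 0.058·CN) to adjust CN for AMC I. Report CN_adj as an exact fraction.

NRCS table: residential, 1/4-acre lots, soil group D → CN(II) = 87
Adjust CN=87 to AMC I: 4.2·87/(10 − 0.058·87) → (1827/5) ÷ (2477/500) = 182700/2477 ≈ 73.759

CN_adj = 182700/2477 ≈ 73.759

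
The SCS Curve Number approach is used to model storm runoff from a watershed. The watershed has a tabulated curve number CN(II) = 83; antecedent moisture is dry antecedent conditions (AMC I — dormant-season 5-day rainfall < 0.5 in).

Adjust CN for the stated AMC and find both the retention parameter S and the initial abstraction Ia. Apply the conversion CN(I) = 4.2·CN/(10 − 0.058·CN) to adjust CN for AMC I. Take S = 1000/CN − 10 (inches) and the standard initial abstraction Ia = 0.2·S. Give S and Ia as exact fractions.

S = 8500/1743 in ≈ 4.877 in; Ia = 1700/1743 in ≈ 0.975 in

Adjust CN=83 to AMC I: 4.2·83/(10 − 0.058·83) → (1743/5) ÷ (2593/500) = 174300/2593 ≈ 67.219
S = 1000/(174300/2593) − 10 = 8500/1743 in ≈ 4.877 in
Ia = 0.2S: 0.2·4.877 = 0.975 in (exactly 1700/1743)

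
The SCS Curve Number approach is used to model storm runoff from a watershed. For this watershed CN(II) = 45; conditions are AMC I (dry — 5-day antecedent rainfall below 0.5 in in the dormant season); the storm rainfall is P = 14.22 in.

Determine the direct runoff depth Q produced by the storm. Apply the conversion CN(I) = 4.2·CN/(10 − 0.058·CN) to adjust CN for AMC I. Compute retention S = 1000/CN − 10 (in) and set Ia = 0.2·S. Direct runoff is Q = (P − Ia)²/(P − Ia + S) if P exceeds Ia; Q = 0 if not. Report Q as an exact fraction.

Dry (AMC I): CN(I) = 4.2·45/(10 − 0.058·45) = 189/(739/100) = 18900/739 ≈ 25.575
S = 1000/(18900/739) − 10 = 5500/189 in ≈ 29.101 in
Initial abstraction Ia = S/5 = (5500/189)/5 = 1100/189 ≈ 5.820 in
P − Ia = 14.220 − 5.820 = 79379/9450 ≈ 8.400 in (> 0, runoff occurs)
Runoff Q = (P−Ia)²/(P−Ia+S) = (8.400)²/(8.400+29.101) = 6301025641/3348881550 ≈ 1.882 in

Q = 6301025641/3348881550 in ≈ 1.882 in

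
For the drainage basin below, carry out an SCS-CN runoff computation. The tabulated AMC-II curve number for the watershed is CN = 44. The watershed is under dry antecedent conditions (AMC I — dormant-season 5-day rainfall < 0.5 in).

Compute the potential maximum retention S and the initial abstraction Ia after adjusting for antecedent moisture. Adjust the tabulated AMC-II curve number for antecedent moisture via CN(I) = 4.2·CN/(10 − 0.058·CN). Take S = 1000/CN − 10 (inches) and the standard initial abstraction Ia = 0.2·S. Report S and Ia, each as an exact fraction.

Adjust CN=44 to AMC I: 4.2·44/(10 − 0.058·44) → (924/5) ÷ (931/125) = 3300/133 ≈ 24.812
S = 1000/(3300/133) − 10 = 1000/33 in ≈ 30.303 in
Ia = 0.2·(1000/33) = 200/33 in ≈ 6.061 in

S = 1000/33 in ≈ 30.303 in; Ia = 200/33 in ≈ 6.061 in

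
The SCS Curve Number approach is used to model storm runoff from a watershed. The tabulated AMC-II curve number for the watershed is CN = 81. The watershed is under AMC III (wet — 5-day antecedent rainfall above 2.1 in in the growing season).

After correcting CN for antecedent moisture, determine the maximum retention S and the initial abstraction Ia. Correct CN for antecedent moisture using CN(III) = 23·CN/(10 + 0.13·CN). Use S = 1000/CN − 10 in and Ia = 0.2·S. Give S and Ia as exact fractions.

Adjust CN=81 to AMC III: 23·81/(10 + 0.13·81) → 1863 ÷ (2053/100) = 186300/2053 ≈ 90.745
S = 1000/(186300/2053) − 10 = 1900/1863 in ≈ 1.020 in
Initial abstraction Ia = S/5 = (1900/1863)/5 = 380/1863 ≈ 0.204 in

S = 1900/1863 in ≈ 1.020 in; Ia = 380/1863 in ≈ 0.204 in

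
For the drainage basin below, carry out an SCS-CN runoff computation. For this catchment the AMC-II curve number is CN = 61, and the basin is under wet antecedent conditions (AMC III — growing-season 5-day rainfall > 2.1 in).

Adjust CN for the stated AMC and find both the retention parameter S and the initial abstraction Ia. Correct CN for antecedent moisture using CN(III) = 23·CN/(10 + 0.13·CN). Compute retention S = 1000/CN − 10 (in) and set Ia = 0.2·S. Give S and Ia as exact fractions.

CN(III) from CN(II)=61: (23·61)/(10 + 0.13·61) = 140300/1793 ≈ 78.249
Retention S: 1000/CN − 10 with CN=78.249 → S = 3900/1403 ≈ 2.780 in
Ia = 0.2S: 0.2·2.780 = 0.556 in (exactly 780/1403)

S = 3900/1403 in ≈ 2.780 in; Ia = 780/1403 in ≈ 0.556 in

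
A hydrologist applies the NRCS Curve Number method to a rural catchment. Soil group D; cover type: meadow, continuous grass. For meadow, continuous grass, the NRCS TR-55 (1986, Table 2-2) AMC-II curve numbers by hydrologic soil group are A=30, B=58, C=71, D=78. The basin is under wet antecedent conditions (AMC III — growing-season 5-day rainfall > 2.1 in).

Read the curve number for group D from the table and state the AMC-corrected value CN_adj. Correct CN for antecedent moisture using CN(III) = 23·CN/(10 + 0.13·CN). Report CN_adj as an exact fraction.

NRCS table: meadow, continuous grass, soil group D → CN(II) = 78
Adjust CN=78 to AMC III: 23·78/(10 + 0.13·78) → 1794 ÷ (1007/50) = 89700/1007 ≈ 89.076

CN_adj = 89700/1007 ≈ 89.076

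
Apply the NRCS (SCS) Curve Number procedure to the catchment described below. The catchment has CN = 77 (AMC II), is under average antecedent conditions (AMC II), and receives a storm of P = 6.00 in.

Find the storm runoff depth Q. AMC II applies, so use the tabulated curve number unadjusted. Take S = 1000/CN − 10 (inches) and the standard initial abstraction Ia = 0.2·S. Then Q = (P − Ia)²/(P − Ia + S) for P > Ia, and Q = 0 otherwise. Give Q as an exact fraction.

Average conditions: CN = 77 (no AMC adjustment).
Retention S: 1000/CN − 10 with CN=77.000 → S = 230/77 ≈ 2.987 in
Initial abstraction Ia = S/5 = (230/77)/5 = 46/77 ≈ 0.597 in
P − Ia = 6.000 − 0.597 = 416/77 ≈ 5.403 in (> 0, runoff occurs)
Runoff Q = (P−Ia)²/(P−Ia+S) = (5.403)²/(5.403+2.987) = 86528/24871 ≈ 3.479 in

Q = 86528/24871 in ≈ 3.479 in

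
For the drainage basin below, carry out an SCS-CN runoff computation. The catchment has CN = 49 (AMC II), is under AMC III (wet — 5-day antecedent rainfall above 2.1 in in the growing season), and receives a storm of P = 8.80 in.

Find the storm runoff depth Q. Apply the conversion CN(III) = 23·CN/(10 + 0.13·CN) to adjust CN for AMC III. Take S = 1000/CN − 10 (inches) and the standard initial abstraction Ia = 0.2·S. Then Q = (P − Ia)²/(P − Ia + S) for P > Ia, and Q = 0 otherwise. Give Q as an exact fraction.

CN(III) from CN(II)=49: (23·49)/(10 + 0.13·49) = 112700/1637 ≈ 68.845
S = 1000/(112700/1637) − 10 = 5100/1127 in ≈ 4.525 in
Ia = 0.2·(5100/1127) = 1020/1127 in ≈ 0.905 in
P − Ia = 8.800 − 0.905 = 44488/5635 ≈ 7.895 in (> 0, runoff occurs)
Q = (44488/5635)²/((44488/5635) + 5100/1127) = (1979182144/31753225)/(69988/5635) = 494795536/98595595 in ≈ 5.018 in

Q = 494795536/98595595 in ≈ 5.018 in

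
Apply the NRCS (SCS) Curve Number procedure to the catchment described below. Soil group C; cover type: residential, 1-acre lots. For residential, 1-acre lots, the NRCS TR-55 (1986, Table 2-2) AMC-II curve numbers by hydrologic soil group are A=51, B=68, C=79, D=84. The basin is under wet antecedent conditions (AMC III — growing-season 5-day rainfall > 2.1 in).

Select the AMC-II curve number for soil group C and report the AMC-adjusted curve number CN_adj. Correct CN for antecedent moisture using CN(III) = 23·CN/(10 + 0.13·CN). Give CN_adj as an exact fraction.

CN_adj = 181700/2027 ≈ 89.640

NRCS table: residential, 1-acre lots, soil group C → CN(II) = 79
Wet (AMC III): CN(III) = 23·79/(10 + 0.13·79) = 1817/(2027/100) = 181700/2027 ≈ 89.640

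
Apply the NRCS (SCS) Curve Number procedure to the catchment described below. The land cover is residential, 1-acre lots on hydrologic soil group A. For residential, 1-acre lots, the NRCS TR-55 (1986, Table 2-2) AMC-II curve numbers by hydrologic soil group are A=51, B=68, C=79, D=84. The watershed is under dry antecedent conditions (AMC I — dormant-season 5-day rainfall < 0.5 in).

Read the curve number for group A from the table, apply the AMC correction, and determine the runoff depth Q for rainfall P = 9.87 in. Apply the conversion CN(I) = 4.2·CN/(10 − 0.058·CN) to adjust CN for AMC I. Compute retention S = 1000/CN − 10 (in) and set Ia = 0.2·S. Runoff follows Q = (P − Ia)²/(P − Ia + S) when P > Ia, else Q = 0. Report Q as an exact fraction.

Q = 937540303/942066900 in ≈ 0.995 in

NRCS table: residential, 1-acre lots, soil group A → CN(II) = 51
Dry (AMC I): CN(I) = 4.2·51/(10 − 0.058·51) = (1071/5)/(3521/500) = 15300/503 ≈ 30.417
Retention S: 1000/CN − 10 with CN=30.417 → S = 3500/153 ≈ 22.876 in
Initial abstraction Ia = S/5 = (3500/153)/5 = 700/153 ≈ 4.575 in
Since P=9.870 > Ia=4.575: effective rainfall P−Ia = 81011/15300 in
Q = (81011/15300)²/((81011/15300) + 3500/153) = (6562782121/234090000)/(431011/15300) = 937540303/942066900 in ≈ 0.995 in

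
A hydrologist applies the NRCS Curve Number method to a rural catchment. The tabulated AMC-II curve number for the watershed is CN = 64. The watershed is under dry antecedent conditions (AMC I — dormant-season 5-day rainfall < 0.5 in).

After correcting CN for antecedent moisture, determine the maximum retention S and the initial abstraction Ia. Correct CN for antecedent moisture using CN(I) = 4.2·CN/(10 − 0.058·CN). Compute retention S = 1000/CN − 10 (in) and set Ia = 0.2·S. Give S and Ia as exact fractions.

S = 375/28 in ≈ 13.393 in; Ia = 75/28 in ≈ 2.679 in

Dry (AMC I): CN(I) = 4.2·64/(10 − 0.058·64) = (1344/5)/(786/125) = 5600/131 ≈ 42.748
Retention S: 1000/CN − 10 with CN=42.748 → S = 375/28 ≈ 13.393 in
Initial abstraction Ia = S/5 = (375/28)/5 = 75/28 ≈ 2.679 in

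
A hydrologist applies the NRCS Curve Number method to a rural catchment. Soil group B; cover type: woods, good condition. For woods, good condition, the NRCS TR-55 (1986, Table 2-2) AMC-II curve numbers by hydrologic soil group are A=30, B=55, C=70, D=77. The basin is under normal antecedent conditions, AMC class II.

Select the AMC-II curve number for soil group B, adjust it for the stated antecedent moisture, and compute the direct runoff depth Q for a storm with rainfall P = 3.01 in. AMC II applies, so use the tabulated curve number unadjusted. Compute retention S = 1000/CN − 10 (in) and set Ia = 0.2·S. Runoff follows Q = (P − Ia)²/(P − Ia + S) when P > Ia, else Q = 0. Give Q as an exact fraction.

NRCS table: woods, good condition, soil group B → CN(II) = 55
Average conditions: CN = 55 (no AMC adjustment).
S = 1000/55 − 10 = 90/11 in ≈ 8.182 in
Initial abstraction Ia = S/5 = (90/11)/5 = 18/11 ≈ 1.636 in
Excess rainfall: 3.010 − 1.636 = 1.374 in; P > Ia so Q > 0
Q = (1511/1100)²/((1511/1100) + 90/11) = (2283121/1210000)/(10511/1100) = 2283121/11562100 in ≈ 0.197 in

Q = 2283121/11562100 in ≈ 0.197 in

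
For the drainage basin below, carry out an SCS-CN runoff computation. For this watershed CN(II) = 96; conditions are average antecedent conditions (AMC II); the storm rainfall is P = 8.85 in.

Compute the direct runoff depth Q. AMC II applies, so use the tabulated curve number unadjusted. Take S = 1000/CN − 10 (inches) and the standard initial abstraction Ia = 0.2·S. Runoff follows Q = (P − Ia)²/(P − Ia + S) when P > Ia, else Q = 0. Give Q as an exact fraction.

Q = 69169/8265 in ≈ 8.369 in

Average conditions: CN = 96 (no AMC adjustment).
Retention S: 1000/CN − 10 with CN=96.000 → S = 5/12 ≈ 0.417 in
Ia = 0.2·(5/12) = 1/12 in ≈ 0.083 in
P − Ia = 8.850 − 0.083 = 263/30 ≈ 8.767 in (> 0, runoff occurs)
Q: (263/30)² ÷ (551/60) = 69169/8265 in (≈ 8.369 in)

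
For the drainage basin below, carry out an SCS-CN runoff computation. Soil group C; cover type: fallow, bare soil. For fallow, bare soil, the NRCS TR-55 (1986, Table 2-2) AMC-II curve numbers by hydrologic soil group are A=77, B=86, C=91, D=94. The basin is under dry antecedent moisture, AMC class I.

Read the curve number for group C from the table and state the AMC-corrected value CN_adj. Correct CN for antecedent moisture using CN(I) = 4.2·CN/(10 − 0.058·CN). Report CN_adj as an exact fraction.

CN_adj = 63700/787 ≈ 80.940

NRCS table: fallow, bare soil, soil group C → CN(II) = 91
Dry (AMC I): CN(I) = 4.2·91/(10 − 0.058·91) = (1911/5)/(2361/500) = 63700/787 ≈ 80.940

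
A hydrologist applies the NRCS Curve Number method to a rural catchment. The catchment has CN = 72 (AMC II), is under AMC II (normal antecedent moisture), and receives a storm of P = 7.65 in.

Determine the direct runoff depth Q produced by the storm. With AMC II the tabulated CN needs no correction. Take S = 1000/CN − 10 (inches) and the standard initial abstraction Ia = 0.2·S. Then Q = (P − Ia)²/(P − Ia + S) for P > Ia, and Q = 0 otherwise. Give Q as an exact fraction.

Average conditions: CN = 72 (no AMC adjustment).
Retention S: 1000/CN − 10 with CN=72.000 → S = 35/9 ≈ 3.889 in
Ia = 0.2·(35/9) = 7/9 in ≈ 0.778 in
Since P=7.650 > Ia=0.778: effective rainfall P−Ia = 1237/180 in
Runoff Q = (P−Ia)²/(P−Ia+S) = (6.872)²/(6.872+3.889) = 1530169/348660 ≈ 4.389 in

Q = 1530169/348660 in ≈ 4.389 in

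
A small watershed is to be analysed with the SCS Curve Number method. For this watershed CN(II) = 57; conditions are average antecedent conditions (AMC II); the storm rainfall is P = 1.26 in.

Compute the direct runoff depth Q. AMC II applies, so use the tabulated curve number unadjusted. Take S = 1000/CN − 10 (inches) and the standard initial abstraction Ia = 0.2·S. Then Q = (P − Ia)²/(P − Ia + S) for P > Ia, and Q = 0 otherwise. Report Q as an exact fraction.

Average conditions: CN = 57 (no AMC adjustment).
S = 1000/57 − 10 = 430/57 in ≈ 7.544 in
Ia = 0.2·(430/57) = 86/57 in ≈ 1.509 in
P = 1.260 ≤ Ia = 1.509 in: entire storm abstracted, Q = 0.

Q = 0 in ≈ 0.000 in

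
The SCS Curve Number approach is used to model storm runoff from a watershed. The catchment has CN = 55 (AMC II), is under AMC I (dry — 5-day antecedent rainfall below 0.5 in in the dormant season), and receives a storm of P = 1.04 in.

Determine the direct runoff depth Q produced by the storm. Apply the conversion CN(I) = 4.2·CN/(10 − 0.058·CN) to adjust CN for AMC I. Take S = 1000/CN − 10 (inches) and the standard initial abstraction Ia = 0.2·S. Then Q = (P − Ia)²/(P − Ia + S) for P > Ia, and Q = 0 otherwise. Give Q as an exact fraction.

Adjust CN=55 to AMC I: 4.2·55/(10 − 0.058·55) → 231 ÷ (681/100) = 7700/227 ≈ 33.921
Retention S: 1000/CN − 10 with CN=33.921 → S = 1500/77 ≈ 19.481 in
Ia = 0.2S: 0.2·19.481 = 3.896 in (exactly 300/77)
P = 1.040 ≤ Ia = 3.896 in: entire storm abstracted, Q = 0.

Q = 0 in ≈ 0.000 in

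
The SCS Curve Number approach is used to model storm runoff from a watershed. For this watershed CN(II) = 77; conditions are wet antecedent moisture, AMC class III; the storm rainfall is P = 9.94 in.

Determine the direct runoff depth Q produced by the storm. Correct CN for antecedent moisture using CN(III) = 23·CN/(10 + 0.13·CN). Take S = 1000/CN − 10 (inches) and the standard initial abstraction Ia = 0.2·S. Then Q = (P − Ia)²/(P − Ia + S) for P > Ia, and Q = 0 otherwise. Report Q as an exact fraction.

Wet (AMC III): CN(III) = 23·77/(10 + 0.13·77) = 1771/(2001/100) = 7700/87 ≈ 88.506
Retention S: 1000/CN − 10 with CN=88.506 → S = 100/77 ≈ 1.299 in
Ia = 0.2·(100/77) = 20/77 in ≈ 0.260 in
P − Ia = 9.940 − 0.260 = 37269/3850 ≈ 9.680 in (> 0, runoff occurs)
Q = (37269/3850)²/((37269/3850) + 100/77) = (1388978361/14822500)/(42269/3850) = 1388978361/162735650 in ≈ 8.535 in

Q = 1388978361/162735650 in ≈ 8.535 in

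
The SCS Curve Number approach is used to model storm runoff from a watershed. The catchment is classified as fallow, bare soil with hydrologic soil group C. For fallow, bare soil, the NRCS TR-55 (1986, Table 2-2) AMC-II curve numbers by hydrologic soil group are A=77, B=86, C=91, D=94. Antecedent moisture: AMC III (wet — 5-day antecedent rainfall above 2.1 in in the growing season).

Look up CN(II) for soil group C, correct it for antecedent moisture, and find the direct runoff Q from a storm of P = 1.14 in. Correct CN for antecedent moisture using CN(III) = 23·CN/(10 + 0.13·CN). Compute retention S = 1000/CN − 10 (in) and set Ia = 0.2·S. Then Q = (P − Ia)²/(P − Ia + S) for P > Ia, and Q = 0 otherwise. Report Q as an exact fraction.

Q = 4055436867/5417416550 in ≈ 0.749 in

NRCS table: fallow, bare soil, soil group C → CN(II) = 91
Wet (AMC III): CN(III) = 23·91/(10 + 0.13·91) = 2093/(2183/100) = 209300/2183 ≈ 95.877
Retention S: 1000/CN − 10 with CN=95.877 → S = 900/2093 ≈ 0.430 in
Initial abstraction Ia = S/5 = (900/2093)/5 = 180/2093 ≈ 0.086 in
Excess rainfall: 1.140 − 0.086 = 1.054 in; P > Ia so Q > 0
Q = (110301/104650)²/((110301/104650) + 900/2093) = (12166310601/10951622500)/(155301/104650) = 4055436867/5417416550 in ≈ 0.749 in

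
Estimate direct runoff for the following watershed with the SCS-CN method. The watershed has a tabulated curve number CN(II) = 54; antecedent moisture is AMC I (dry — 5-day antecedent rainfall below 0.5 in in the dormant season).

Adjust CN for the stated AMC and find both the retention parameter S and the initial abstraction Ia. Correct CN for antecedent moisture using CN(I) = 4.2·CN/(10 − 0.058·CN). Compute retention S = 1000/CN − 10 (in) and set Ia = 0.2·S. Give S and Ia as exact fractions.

CN(I) from CN(II)=54: (4.2·54)/(10 − 0.058·54) = 56700/1717 ≈ 33.023
S = 1000/(56700/1717) − 10 = 11500/567 in ≈ 20.282 in
Initial abstraction Ia = S/5 = (11500/567)/5 = 2300/567 ≈ 4.056 in

S = 11500/567 in ≈ 20.282 in; Ia = 2300/567 in ≈ 4.056 in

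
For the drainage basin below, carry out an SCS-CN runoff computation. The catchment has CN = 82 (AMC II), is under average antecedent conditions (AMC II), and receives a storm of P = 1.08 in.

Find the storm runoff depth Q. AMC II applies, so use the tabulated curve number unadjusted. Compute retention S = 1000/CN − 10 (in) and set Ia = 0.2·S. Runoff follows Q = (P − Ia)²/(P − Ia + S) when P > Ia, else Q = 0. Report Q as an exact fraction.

CN(II) = 82; AMC II needs no correction.
S = 1000/82 − 10 = 90/41 in ≈ 2.195 in
Ia = 0.2·(90/41) = 18/41 in ≈ 0.439 in
P − Ia = 1.080 − 0.439 = 657/1025 ≈ 0.641 in (> 0, runoff occurs)
Runoff Q = (P−Ia)²/(P−Ia+S) = (0.641)²/(0.641+2.195) = 47961/331075 ≈ 0.145 in

Q = 47961/331075 in ≈ 0.145 in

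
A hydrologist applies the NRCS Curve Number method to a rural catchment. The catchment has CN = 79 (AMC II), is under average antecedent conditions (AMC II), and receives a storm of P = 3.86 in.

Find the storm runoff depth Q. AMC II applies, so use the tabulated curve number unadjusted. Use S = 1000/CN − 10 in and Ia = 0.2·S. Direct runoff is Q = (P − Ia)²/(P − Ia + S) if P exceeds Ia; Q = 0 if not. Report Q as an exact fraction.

Q = 172843609/93405650 in ≈ 1.850 in

Average conditions: CN = 79 (no AMC adjustment).
Retention S: 1000/CN − 10 with CN=79.000 → S = 210/79 ≈ 2.658 in
Ia = 0.2·(210/79) = 42/79 in ≈ 0.532 in
Since P=3.860 > Ia=0.532: effective rainfall P−Ia = 13147/3950 in
Q: (13147/3950)² ÷ (23647/3950) = 172843609/93405650 in (≈ 1.850 in)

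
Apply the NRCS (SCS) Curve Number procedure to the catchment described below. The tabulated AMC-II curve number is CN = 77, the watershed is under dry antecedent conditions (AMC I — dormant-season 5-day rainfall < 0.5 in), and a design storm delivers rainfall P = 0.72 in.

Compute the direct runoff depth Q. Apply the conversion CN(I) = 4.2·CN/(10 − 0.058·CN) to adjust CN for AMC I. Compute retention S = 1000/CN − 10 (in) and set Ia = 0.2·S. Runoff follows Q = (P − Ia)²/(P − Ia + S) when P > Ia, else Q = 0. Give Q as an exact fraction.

CN(I) from CN(II)=77: (4.2·77)/(10 − 0.058·77) = 161700/2767 ≈ 58.439
S = 1000/(161700/2767) − 10 = 11500/1617 in ≈ 7.112 in
Ia = 0.2S: 0.2·7.112 = 1.422 in (exactly 2300/1617)
P = 0.720 ≤ Ia = 1.422 in: entire storm abstracted, Q = 0.

Q = 0 in ≈ 0.000 in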